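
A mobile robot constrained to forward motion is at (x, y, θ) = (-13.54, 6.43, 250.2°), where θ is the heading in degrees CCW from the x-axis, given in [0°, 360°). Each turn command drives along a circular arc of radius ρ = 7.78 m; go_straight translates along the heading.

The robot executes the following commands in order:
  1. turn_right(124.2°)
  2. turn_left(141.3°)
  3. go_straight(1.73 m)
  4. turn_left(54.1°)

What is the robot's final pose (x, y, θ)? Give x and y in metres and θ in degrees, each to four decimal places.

set_pose: (x, y, θ) = (-13.5400, 6.4300, 250.2000°), ρ = 7.78
turn_right(124.2°): centre at ρ to the right, rotate −124.2° → (-27.1542, 4.4924, 126.0000°)
turn_left(141.3°): centre at ρ to the left, rotate +141.3° → (-41.2197, 0.2859, 267.3000°)
go_straight(1.73): x += 1.73·cos θ, y += 1.73·sin θ → (-41.3012, -1.4421, 267.3000°)
turn_left(54.1°): centre at ρ to the left, rotate +54.1° → (-38.3836, -7.8889, 321.4000°)

(-38.3836, -7.8889, 321.4000°)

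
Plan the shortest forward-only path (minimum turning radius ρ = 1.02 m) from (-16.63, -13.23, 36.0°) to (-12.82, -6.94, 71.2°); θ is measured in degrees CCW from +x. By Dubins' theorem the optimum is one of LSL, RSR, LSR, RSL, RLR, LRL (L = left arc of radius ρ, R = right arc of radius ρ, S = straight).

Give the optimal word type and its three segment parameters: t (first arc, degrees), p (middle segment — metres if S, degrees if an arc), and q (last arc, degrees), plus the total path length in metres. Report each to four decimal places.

Let ψ = atan2(Δy, Δx) = atan2(6.29, 3.81) = 58.7957° be the start→goal bearing.
Normalize: d = |goal − start| / ρ = 7.353924/1.02 = 7.209730, α = (θ_start − ψ) mod 360° = 337.2043° = 5.885325 rad, β = (θ_goal − ψ) mod 360° = 12.4043° = 0.216495 rad.
Common terms: sin α = -0.387447, cos α = 0.921892, sin β = 0.214808, cos β = 0.976656, cos(α−β) = 0.817145, d² = 51.980200. Work in radians in the unit-radius frame; every candidate has L = ρ·(t + p + q).
LSL: p² = 2 + d² − 2cos(α−β) + 2d(sin α − sin β) = 43.661719; p = √p² = 6.607701; φ = atan2(cos β − cos α, d + sin α − sin β) = 0.008288 rad; t = (φ − α) mod 2π = 0.406149 rad, q = (β − φ) mod 2π = 0.208207 rad → L = 1.02·(0.406149 + 6.607701 + 0.208207) = 1.02·7.222057 = 7.366499 m
RSR: p² = 2 + d² − 2cos(α−β) + 2d(sin β − sin α) = 61.030101; p = √p² = 7.812176; φ = atan2(cos α − cos β, d − sin α + sin β) = -0.007010 rad; t = (α − φ) mod 2π = 5.892335 rad, q = (φ − β) mod 2π = 6.059680 rad → L = 1.02·(5.892335 + 7.812176 + 6.059680) = 1.02·19.764191 = 20.159475 m
LSR: p² = d² − 2 + 2cos(α−β) + 2d(sin α + sin β) = 49.125132; p = √p² = 7.008932; φ = atan2(−cos α − cos β, d + sin α + sin β) − atan2(−2, p) = 0.014445 rad; t = (φ − α) mod 2π = 0.412306 rad, q = (φ − β) mod 2π = 6.081135 rad → L = 1.02·(0.412306 + 7.008932 + 6.081135) = 1.02·13.502374 = 13.772421 m
RSL: p² = d² − 2 + 2cos(α−β) − 2d(sin α + sin β) = 54.103848; p = √p² = 7.355532; φ = atan2(cos α + cos β, d − sin α − sin β) − atan2(2, p) = -0.013767 rad; t = (α − φ) mod 2π = 5.899092 rad, q = (β − φ) mod 2π = 0.230263 rad → L = 1.02·(5.899092 + 7.355532 + 0.230263) = 1.02·13.484886 = 13.754584 m
RLR: c = (6 − d² + 2cos(α−β) + 2d(sin α − sin β))/8 = -6.628763, |c| > 1 → infeasible
LRL: c = (6 − d² + 2cos(α−β) − 2d(sin α − sin β))/8 = -4.457715, |c| > 1 → infeasible
Shortest: LSL with L = 7.366499 m ≈ 7.3665 m
Convert LSL to answer units (arcs ×180/π): t = 0.406149·180/π = 23.2706°, p = ρ·p = 1.02·6.607701 = 6.7399 m, q = 0.208207·180/π = 11.9294°, L = 7.3665 m.

LSL: t = 23.2706°, p = 6.7399 m, q = 11.9294°, L = 7.3665 m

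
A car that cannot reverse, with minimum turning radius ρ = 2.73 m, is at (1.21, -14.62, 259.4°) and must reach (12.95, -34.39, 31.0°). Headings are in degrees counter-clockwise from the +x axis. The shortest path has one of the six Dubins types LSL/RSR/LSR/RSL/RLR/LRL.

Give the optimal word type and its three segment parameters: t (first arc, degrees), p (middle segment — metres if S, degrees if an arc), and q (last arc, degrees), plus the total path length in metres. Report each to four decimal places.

Let ψ = atan2(Δy, Δx) = atan2(-19.77, 11.74) = -59.2969° be the start→goal bearing.
Normalize: d = |goal − start| / ρ = 22.993053/2.73 = 8.422364, α = (θ_start − ψ) mod 360° = 318.6969° = 5.562311 rad, β = (θ_goal − ψ) mod 360° = 90.2969° = 1.575979 rad.
Common terms: sin α = -0.660042, cos α = 0.751229, sin β = 0.999987, cos β = -0.005182, cos(α−β) = -0.663926, d² = 70.936213. Work in radians in the unit-radius frame; every candidate has L = ρ·(t + p + q).
LSL: p² = 2 + d² − 2cos(α−β) + 2d(sin α − sin β) = 46.301337; p = √p² = 6.804509; φ = atan2(cos β − cos α, d + sin α − sin β) = -0.111393 rad; t = (φ − α) mod 2π = 0.609481 rad, q = (β − φ) mod 2π = 1.687372 rad → L = 2.73·(0.609481 + 6.804509 + 1.687372) = 2.73·9.101362 = 24.846718 m
RSR: p² = 2 + d² − 2cos(α−β) + 2d(sin β − sin α) = 102.226793; p = √p² = 10.110727; φ = atan2(cos α − cos β, d − sin α + sin β) = 0.074883 rad; t = (α − φ) mod 2π = 5.487428 rad, q = (φ − β) mod 2π = 4.782089 rad → L = 2.73·(5.487428 + 10.110727 + 4.782089) = 2.73·20.380244 = 55.638066 m
LSR: p² = d² − 2 + 2cos(α−β) + 2d(sin α + sin β) = 73.334635; p = √p² = 8.563564; φ = atan2(−cos α − cos β, d + sin α + sin β) − atan2(−2, p) = 0.144497 rad; t = (φ − α) mod 2π = 0.865372 rad, q = (φ − β) mod 2π = 4.851704 rad → L = 2.73·(0.865372 + 8.563564 + 4.851704) = 2.73·14.280640 = 38.986148 m
RSL: p² = d² − 2 + 2cos(α−β) − 2d(sin α + sin β) = 61.882085; p = √p² = 7.866517; φ = atan2(cos α + cos β, d − sin α − sin β) − atan2(2, p) = -0.156923 rad; t = (α − φ) mod 2π = 5.719234 rad, q = (β − φ) mod 2π = 1.732902 rad → L = 2.73·(5.719234 + 7.866517 + 1.732902) = 2.73·15.318653 = 41.819922 m
RLR: c = (6 − d² + 2cos(α−β) + 2d(sin α − sin β))/8 = -11.778349, |c| > 1 → infeasible
LRL: c = (6 − d² + 2cos(α−β) − 2d(sin α − sin β))/8 = -4.787667, |c| > 1 → infeasible
Shortest: LSL with L = 24.846718 m ≈ 24.8467 m
Convert LSL to answer units (arcs ×180/π): t = 0.609481·180/π = 34.9207°, p = ρ·p = 2.73·6.804509 = 18.5763 m, q = 1.687372·180/π = 96.6793°, L = 24.8467 m.

LSL: t = 34.9207°, p = 18.5763 m, q = 96.6793°, L = 24.8467 m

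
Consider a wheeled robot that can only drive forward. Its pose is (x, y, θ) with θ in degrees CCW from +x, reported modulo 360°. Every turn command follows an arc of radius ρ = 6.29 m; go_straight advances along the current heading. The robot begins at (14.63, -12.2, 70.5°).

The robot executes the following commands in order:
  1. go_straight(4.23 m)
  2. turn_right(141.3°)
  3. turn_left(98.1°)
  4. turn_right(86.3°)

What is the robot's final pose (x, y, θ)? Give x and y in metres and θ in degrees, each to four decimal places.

(45.0129, -14.1143, 301.0000°)

set_pose: (x, y, θ) = (14.6300, -12.2000, 70.5000°), ρ = 6.29
go_straight(4.23): x += 4.23·cos θ, y += 4.23·sin θ → (16.0420, -8.2126, 70.5000°)
turn_right(141.3°): centre at ρ to the right, rotate −141.3° → (27.9113, -8.2437, -70.8000° ≡ 289.2000°)
turn_left(98.1°): centre at ρ to the left, rotate +98.1° → (36.7364, -11.7645, 387.3000° ≡ 27.3000°)
turn_right(86.3°): centre at ρ to the right, rotate −86.3° → (45.0129, -14.1143, -59.0000° ≡ 301.0000°)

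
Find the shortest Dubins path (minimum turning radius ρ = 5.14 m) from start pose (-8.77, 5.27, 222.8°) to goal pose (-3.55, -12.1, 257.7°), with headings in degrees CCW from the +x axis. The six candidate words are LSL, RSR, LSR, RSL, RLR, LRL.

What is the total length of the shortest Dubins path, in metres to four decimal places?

Let ψ = atan2(Δy, Δx) = atan2(-17.37, 5.22) = -73.2735° be the start→goal bearing.
Normalize: d = |goal − start| / ρ = 18.137401/5.14 = 3.528677, α = (θ_start − ψ) mod 360° = 296.0735° = 5.167458 rad, β = (θ_goal − ψ) mod 360° = 330.9735° = 5.776578 rad.
Common terms: sin α = -0.898231, cos α = 0.439524, sin β = -0.485214, cos β = 0.874396, cos(α−β) = 0.820152, d² = 12.451562. Work in radians in the unit-radius frame; every candidate has L = ρ·(t + p + q).
LSL: p² = 2 + d² − 2cos(α−β) + 2d(sin α − sin β) = 9.896451; p = √p² = 3.145863; φ = atan2(cos β − cos α, d + sin α − sin β) = 0.138680 rad; t = (φ − α) mod 2π = 1.254408 rad, q = (β − φ) mod 2π = 5.637898 rad → L = 5.14·(1.254408 + 3.145863 + 5.637898) = 5.14·10.038168 = 51.596182 m
RSR: p² = 2 + d² − 2cos(α−β) + 2d(sin β − sin α) = 15.726066; p = √p² = 3.965610; φ = atan2(cos α − cos β, d − sin α + sin β) = -0.109882 rad; t = (α − φ) mod 2π = 5.277339 rad, q = (φ − β) mod 2π = 0.396726 rad → L = 5.14·(5.277339 + 3.965610 + 0.396726) = 5.14·9.639676 = 49.547934 m
LSR: p² = d² − 2 + 2cos(α−β) + 2d(sin α + sin β) = 2.328408; p = √p² = 1.525912; φ = atan2(−cos α − cos β, d + sin α + sin β) − atan2(−2, p) = 0.369507 rad; t = (φ − α) mod 2π = 1.485234 rad, q = (φ − β) mod 2π = 0.876114 rad → L = 5.14·(1.485234 + 1.525912 + 0.876114) = 5.14·3.887261 = 19.980520 m
RSL: p² = d² − 2 + 2cos(α−β) − 2d(sin α + sin β) = 21.855324; p = √p² = 4.674968; φ = atan2(cos α + cos β, d − sin α − sin β) − atan2(2, p) = -0.142882 rad; t = (α − φ) mod 2π = 5.310340 rad, q = (β − φ) mod 2π = 5.919460 rad → L = 5.14·(5.310340 + 4.674968 + 5.919460) = 5.14·15.904768 = 81.750507 m
RLR: c = (6 − d² + 2cos(α−β) + 2d(sin α − sin β))/8 = -0.965758; p = 2π − arccos c = 3.404039 rad; φ = atan2(cos α − cos β, d − sin α + sin β) = -0.109882 rad; t = (α − φ + p/2) mod 2π = 0.696173 rad, q = (α − β − t + p) mod 2π = 2.098745 rad → L = 5.14·(0.696173 + 3.404039 + 2.098745) = 5.14·6.198957 = 31.862640 m
LRL: c = (6 − d² + 2cos(α−β) − 2d(sin α − sin β))/8 = -0.237056; p = 2π − arccos c = 4.473054 rad; φ = atan2(cos β − cos α, d + sin α − sin β) = 0.138680 rad; t = (φ − α + p/2) mod 2π = 3.490935 rad, q = (β − α − t + p) mod 2π = 1.591239 rad → L = 5.14·(3.490935 + 4.473054 + 1.591239) = 5.14·9.555228 = 49.113874 m
Shortest: LSR with L = 19.980520 m ≈ 19.9805 m

19.9805 m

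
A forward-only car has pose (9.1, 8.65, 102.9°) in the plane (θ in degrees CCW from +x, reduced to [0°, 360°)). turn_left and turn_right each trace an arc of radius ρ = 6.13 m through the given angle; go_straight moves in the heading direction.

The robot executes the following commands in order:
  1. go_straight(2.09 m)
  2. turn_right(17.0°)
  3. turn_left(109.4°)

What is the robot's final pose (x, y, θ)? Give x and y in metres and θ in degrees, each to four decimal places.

(0.7625, 18.8451, 195.3000°)

set_pose: (x, y, θ) = (9.1000, 8.6500, 102.9000°), ρ = 6.13
go_straight(2.09): x += 2.09·cos θ, y += 2.09·sin θ → (8.6334, 10.6873, 102.9000°)
turn_right(17.0°): centre at ρ to the right, rotate −17.0° → (8.4944, 12.4941, 85.9000°)
turn_left(109.4°): centre at ρ to the left, rotate +109.4° → (0.7625, 18.8451, 195.3000°)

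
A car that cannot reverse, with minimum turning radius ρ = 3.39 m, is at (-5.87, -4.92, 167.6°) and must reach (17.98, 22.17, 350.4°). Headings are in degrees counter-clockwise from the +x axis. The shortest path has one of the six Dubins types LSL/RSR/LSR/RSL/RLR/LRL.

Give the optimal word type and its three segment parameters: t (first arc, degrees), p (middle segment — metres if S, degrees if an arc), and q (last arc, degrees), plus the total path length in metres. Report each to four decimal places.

RSR: t = 125.4232°, p = 30.4378 m, q = 51.7768°, L = 40.9221 m

Let ψ = atan2(Δy, Δx) = atan2(27.09, 23.85) = 48.6394° be the start→goal bearing.
Normalize: d = |goal − start| / ρ = 36.092805/3.39 = 10.646845, α = (θ_start − ψ) mod 360° = 118.9606° = 2.076255 rad, β = (θ_goal − ψ) mod 360° = 301.7606° = 5.266717 rad.
Common terms: sin α = 0.874952, cos α = -0.484209, sin β = -0.850254, cos β = 0.526372, cos(α−β) = -0.998806, d² = 113.355314. Work in radians in the unit-radius frame; every candidate has L = ρ·(t + p + q).
LSL: p² = 2 + d² − 2cos(α−β) + 2d(sin α − sin β) = 154.088948; p = √p² = 12.413257; φ = atan2(cos β − cos α, d + sin α − sin β) = 0.081502 rad; t = (φ − α) mod 2π = 4.288432 rad, q = (β − φ) mod 2π = 5.185215 rad → L = 3.39·(4.288432 + 12.413257 + 5.185215) = 3.39·21.886904 = 74.196605 m
RSR: p² = 2 + d² − 2cos(α−β) + 2d(sin β − sin α) = 80.616904; p = √p² = 8.978692; φ = atan2(cos α − cos β, d − sin α + sin β) = -0.112792 rad; t = (α − φ) mod 2π = 2.189047 rad, q = (φ − β) mod 2π = 0.903676 rad → L = 3.39·(2.189047 + 8.978692 + 0.903676) = 3.39·12.071415 = 40.922097 m
LSR: p² = d² − 2 + 2cos(α−β) + 2d(sin α + sin β) = 109.883614; p = √p² = 10.482539; φ = atan2(−cos α − cos β, d + sin α + sin β) − atan2(−2, p) = 0.184577 rad; t = (φ − α) mod 2π = 4.391507 rad, q = (φ − β) mod 2π = 1.201045 rad → L = 3.39·(4.391507 + 10.482539 + 1.201045) = 3.39·16.075091 = 54.494558 m
RSL: p² = d² − 2 + 2cos(α−β) − 2d(sin α + sin β) = 108.831789; p = √p² = 10.432248; φ = atan2(cos α + cos β, d − sin α − sin β) − atan2(2, p) = -0.185446 rad; t = (α − φ) mod 2π = 2.261701 rad, q = (β − φ) mod 2π = 5.452162 rad → L = 3.39·(2.261701 + 10.432248 + 5.452162) = 3.39·18.146111 = 61.515315 m
RLR: c = (6 − d² + 2cos(α−β) + 2d(sin α − sin β))/8 = -9.077113, |c| > 1 → infeasible
LRL: c = (6 − d² + 2cos(α−β) − 2d(sin α − sin β))/8 = -18.261118, |c| > 1 → infeasible
Shortest: RSR with L = 40.922097 m ≈ 40.9221 m
Convert RSR to answer units (arcs ×180/π): t = 2.189047·180/π = 125.4232°, p = ρ·p = 3.39·8.978692 = 30.4378 m, q = 0.903676·180/π = 51.7768°, L = 40.9221 m.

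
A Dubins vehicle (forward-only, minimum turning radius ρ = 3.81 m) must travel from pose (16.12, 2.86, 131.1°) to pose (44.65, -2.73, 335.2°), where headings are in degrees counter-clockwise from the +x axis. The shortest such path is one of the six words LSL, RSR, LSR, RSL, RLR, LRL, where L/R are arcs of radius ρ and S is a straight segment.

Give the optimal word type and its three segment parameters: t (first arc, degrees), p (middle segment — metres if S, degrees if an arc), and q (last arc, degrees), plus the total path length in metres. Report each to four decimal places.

Let ψ = atan2(Δy, Δx) = atan2(-5.59, 28.53) = -11.0858° be the start→goal bearing.
Normalize: d = |goal − start| / ρ = 29.072478/3.81 = 7.630572, α = (θ_start − ψ) mod 360° = 142.1858° = 2.481610 rad, β = (θ_goal − ψ) mod 360° = 346.2858° = 6.043827 rad.
Common terms: sin α = 0.613103, cos α = -0.790003, sin β = -0.237080, cos β = 0.971490, cos(α−β) = -0.912834, d² = 58.225625. Work in radians in the unit-radius frame; every candidate has L = ρ·(t + p + q).
LSL: p² = 2 + d² − 2cos(α−β) + 2d(sin α − sin β) = 75.026059; p = √p² = 8.661758; φ = atan2(cos β − cos α, d + sin α − sin β) = 0.204793 rad; t = (φ − α) mod 2π = 4.006369 rad, q = (β − φ) mod 2π = 5.839034 rad → L = 3.81·(4.006369 + 8.661758 + 5.839034) = 3.81·18.507161 = 70.512282 m
RSR: p² = 2 + d² − 2cos(α−β) + 2d(sin β − sin α) = 49.076528; p = √p² = 7.005464; φ = atan2(cos α − cos β, d − sin α + sin β) = -0.254174 rad; t = (α − φ) mod 2π = 2.735783 rad, q = (φ − β) mod 2π = 6.268370 rad → L = 3.81·(2.735783 + 7.005464 + 6.268370) = 3.81·16.009618 = 60.996644 m
LSR: p² = d² − 2 + 2cos(α−β) + 2d(sin α + sin β) = 60.138510; p = √p² = 7.754902; φ = atan2(−cos α − cos β, d + sin α + sin β) − atan2(−2, p) = 0.229738 rad; t = (φ − α) mod 2π = 4.031314 rad, q = (φ − β) mod 2π = 0.469097 rad → L = 3.81·(4.031314 + 7.754902 + 0.469097) = 3.81·12.255313 = 46.692741 m
RSL: p² = d² − 2 + 2cos(α−β) − 2d(sin α + sin β) = 48.661404; p = √p² = 6.975773; φ = atan2(cos α + cos β, d − sin α − sin β) − atan2(2, p) = -0.254205 rad; t = (α − φ) mod 2π = 2.735815 rad, q = (β − φ) mod 2π = 0.014846 rad → L = 3.81·(2.735815 + 6.975773 + 0.014846) = 3.81·9.726434 = 37.057712 m
RLR: c = (6 − d² + 2cos(α−β) + 2d(sin α − sin β))/8 = -5.134566, |c| > 1 → infeasible
LRL: c = (6 − d² + 2cos(α−β) − 2d(sin α − sin β))/8 = -8.378257, |c| > 1 → infeasible
Shortest: RSL with L = 37.057712 m ≈ 37.0577 m
Convert RSL to answer units (arcs ×180/π): t = 2.735815·180/π = 156.7506°, p = ρ·p = 3.81·6.975773 = 26.5777 m, q = 0.014846·180/π = 0.8506°, L = 37.0577 m.

RSL: t = 156.7506°, p = 26.5777 m, q = 0.8506°, L = 37.0577 m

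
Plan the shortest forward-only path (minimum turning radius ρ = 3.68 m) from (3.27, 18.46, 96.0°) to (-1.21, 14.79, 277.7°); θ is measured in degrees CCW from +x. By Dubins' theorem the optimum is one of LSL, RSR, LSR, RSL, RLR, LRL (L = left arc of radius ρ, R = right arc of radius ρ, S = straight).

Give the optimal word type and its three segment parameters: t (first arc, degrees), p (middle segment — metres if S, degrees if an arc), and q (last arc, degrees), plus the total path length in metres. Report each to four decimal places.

Let ψ = atan2(Δy, Δx) = atan2(-3.67, -4.48) = -140.6758° be the start→goal bearing.
Normalize: d = |goal − start| / ρ = 5.791312/3.68 = 1.573726, α = (θ_start − ψ) mod 360° = 236.6758° = 4.130772 rad, β = (θ_goal − ψ) mod 360° = 58.3758° = 1.018850 rad.
Common terms: sin α = -0.835575, cos α = -0.549376, sin β = 0.851505, cos β = 0.524346, cos(α−β) = -0.999560, d² = 2.476614. Work in radians in the unit-radius frame; every candidate has L = ρ·(t + p + q).
LSL: p² = 2 + d² − 2cos(α−β) + 2d(sin α − sin β) = 1.165728; p = √p² = 1.079689; φ = atan2(cos β − cos α, d + sin α − sin β) = 1.675978 rad; t = (φ − α) mod 2π = 3.828392 rad, q = (β − φ) mod 2π = 5.626057 rad → L = 3.68·(3.828392 + 1.079689 + 5.626057) = 3.68·10.534137 = 38.765625 m
RSR: p² = 2 + d² − 2cos(α−β) + 2d(sin β − sin α) = 11.785740; p = √p² = 3.433037; φ = atan2(cos α − cos β, d − sin α + sin β) = -0.318099 rad; t = (α − φ) mod 2π = 4.448871 rad, q = (φ − β) mod 2π = 4.946237 rad → L = 3.68·(4.448871 + 3.433037 + 4.946237) = 3.68·12.828144 = 47.207570 m
LSR: p² = d² − 2 + 2cos(α−β) + 2d(sin α + sin β) = -1.472366 < 0 → infeasible
RSL: p² = d² − 2 + 2cos(α−β) − 2d(sin α + sin β) = -1.572645 < 0 → infeasible
RLR: c = (6 − d² + 2cos(α−β) + 2d(sin α − sin β))/8 = -0.473218; p = 2π − arccos c = 4.219449 rad; φ = atan2(cos α − cos β, d − sin α + sin β) = -0.318099 rad; t = (α − φ + p/2) mod 2π = 0.275410 rad, q = (α − β − t + p) mod 2π = 0.772776 rad → L = 3.68·(0.275410 + 4.219449 + 0.772776) = 3.68·5.267636 = 19.384899 m
LRL: c = (6 − d² + 2cos(α−β) − 2d(sin α − sin β))/8 = 0.854284; p = 2π − arccos c = 5.736561 rad; φ = atan2(cos β − cos α, d + sin α − sin β) = 1.675978 rad; t = (φ − α + p/2) mod 2π = 0.413487 rad, q = (β − α − t + p) mod 2π = 2.211152 rad → L = 3.68·(0.413487 + 5.736561 + 2.211152) = 3.68·8.361200 = 30.769215 m
Shortest: RLR with L = 19.384899 m ≈ 19.3849 m
Convert RLR to answer units (arcs ×180/π): t = 0.275410·180/π = 15.7798°, p = 4.219449·180/π = 241.7566°, q = 0.772776·180/π = 44.2768°, L = 19.3849 m.

RLR: t = 15.7798°, p = 241.7566°, q = 44.2768°, L = 19.3849 m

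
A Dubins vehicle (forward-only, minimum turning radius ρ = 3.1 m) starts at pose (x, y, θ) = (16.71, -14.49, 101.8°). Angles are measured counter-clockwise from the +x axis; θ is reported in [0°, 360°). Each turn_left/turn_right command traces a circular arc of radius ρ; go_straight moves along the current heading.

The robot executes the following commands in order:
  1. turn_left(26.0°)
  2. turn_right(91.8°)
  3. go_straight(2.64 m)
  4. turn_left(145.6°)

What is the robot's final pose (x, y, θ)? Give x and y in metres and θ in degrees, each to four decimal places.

set_pose: (x, y, θ) = (16.7100, -14.4900, 101.8000°), ρ = 3.1
turn_left(26.0°): centre at ρ to the left, rotate +26.0° → (16.1250, -13.2239, 127.8000°)
turn_right(91.8°): centre at ρ to the right, rotate −91.8° → (16.7523, -8.8160, 36.0000°)
go_straight(2.64): x += 2.64·cos θ, y += 2.64·sin θ → (18.8881, -7.2642, 36.0000°)
turn_left(145.6°): centre at ρ to the left, rotate +145.6° → (16.9795, -1.6575, 181.6000°)

(16.9795, -1.6575, 181.6000°)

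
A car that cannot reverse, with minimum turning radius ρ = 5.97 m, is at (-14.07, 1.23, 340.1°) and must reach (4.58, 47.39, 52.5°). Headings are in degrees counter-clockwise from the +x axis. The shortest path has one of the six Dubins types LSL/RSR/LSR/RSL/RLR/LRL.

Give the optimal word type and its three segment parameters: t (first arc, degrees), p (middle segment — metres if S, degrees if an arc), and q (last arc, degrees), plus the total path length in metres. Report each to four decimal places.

LSR: t = 96.1097°, p = 40.9384 m, q = 23.7097°, L = 53.4231 m

Let ψ = atan2(Δy, Δx) = atan2(46.16, 18.65) = 67.9998° be the start→goal bearing.
Normalize: d = |goal − start| / ρ = 49.785220/5.97 = 8.339233, α = (θ_start − ψ) mod 360° = 272.1002° = 4.749044 rad, β = (θ_goal − ψ) mod 360° = 344.5002° = 6.012662 rad.
Common terms: sin α = -0.999328, cos α = 0.036646, sin β = -0.267236, cos β = 0.963631, cos(α−β) = 0.302370, d² = 69.542803. Work in radians in the unit-radius frame; every candidate has L = ρ·(t + p + q).
LSL: p² = 2 + d² − 2cos(α−β) + 2d(sin α − sin β) = 58.727882; p = √p² = 7.663412; φ = atan2(cos β − cos α, d + sin α − sin β) = 0.121259 rad; t = (φ − α) mod 2π = 1.655401 rad, q = (β − φ) mod 2π = 5.891403 rad → L = 5.97·(1.655401 + 7.663412 + 5.891403) = 5.97·15.210216 = 90.804987 m
RSR: p² = 2 + d² − 2cos(α−β) + 2d(sin β − sin α) = 83.148245; p = √p² = 9.118566; φ = atan2(cos α − cos β, d − sin α + sin β) = -0.101835 rad; t = (α − φ) mod 2π = 4.850879 rad, q = (φ − β) mod 2π = 0.168688 rad → L = 5.97·(4.850879 + 9.118566 + 0.168688) = 5.97·14.138133 = 84.404653 m
LSR: p² = d² − 2 + 2cos(α−β) + 2d(sin α + sin β) = 47.023199; p = √p² = 6.857346; φ = atan2(−cos α − cos β, d + sin α + sin β) − atan2(−2, p) = 0.143289 rad; t = (φ − α) mod 2π = 1.677431 rad, q = (φ − β) mod 2π = 0.413813 rad → L = 5.97·(1.677431 + 6.857346 + 0.413813) = 5.97·8.948590 = 53.423082 m
RSL: p² = d² − 2 + 2cos(α−β) − 2d(sin α + sin β) = 89.271887; p = √p² = 9.448380; φ = atan2(cos α + cos β, d − sin α − sin β) − atan2(2, p) = -0.104839 rad; t = (α − φ) mod 2π = 4.853882 rad, q = (β − φ) mod 2π = 6.117501 rad → L = 5.97·(4.853882 + 9.448380 + 6.117501) = 5.97·20.419763 = 121.905985 m
RLR: c = (6 − d² + 2cos(α−β) + 2d(sin α − sin β))/8 = -9.393531, |c| > 1 → infeasible
LRL: c = (6 − d² + 2cos(α−β) − 2d(sin α − sin β))/8 = -6.340985, |c| > 1 → infeasible
Shortest: LSR with L = 53.423082 m ≈ 53.4231 m
Convert LSR to answer units (arcs ×180/π): t = 1.677431·180/π = 96.1097°, p = ρ·p = 5.97·6.857346 = 40.9384 m, q = 0.413813·180/π = 23.7097°, L = 53.4231 m.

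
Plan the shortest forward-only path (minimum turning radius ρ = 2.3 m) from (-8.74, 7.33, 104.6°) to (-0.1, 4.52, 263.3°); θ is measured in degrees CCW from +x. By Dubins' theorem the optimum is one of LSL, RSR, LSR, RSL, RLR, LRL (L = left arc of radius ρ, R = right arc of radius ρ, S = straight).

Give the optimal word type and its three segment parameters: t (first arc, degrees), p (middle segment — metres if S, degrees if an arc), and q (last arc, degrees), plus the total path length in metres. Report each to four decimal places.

RSR: t = 141.6818°, p = 5.1769 m, q = 59.6182°, L = 13.2576 m

Let ψ = atan2(Δy, Δx) = atan2(-2.81, 8.64) = -18.0162° be the start→goal bearing.
Normalize: d = |goal − start| / ρ = 9.085466/2.3 = 3.950203, α = (θ_start − ψ) mod 360° = 122.6162° = 2.140056 rad, β = (θ_goal − ψ) mod 360° = 281.3162° = 4.909893 rad.
Common terms: sin α = 0.842300, cos α = -0.539008, sin β = -0.980559, cos β = 0.196223, cos(α−β) = -0.931691, d² = 15.604102. Work in radians in the unit-radius frame; every candidate has L = ρ·(t + p + q).
LSL: p² = 2 + d² − 2cos(α−β) + 2d(sin α − sin β) = 33.868816; p = √p² = 5.819692; φ = atan2(cos β − cos α, d + sin α − sin β) = 0.126674 rad; t = (φ − α) mod 2π = 4.269803 rad, q = (β − φ) mod 2π = 4.783220 rad → L = 2.3·(4.269803 + 5.819692 + 4.783220) = 2.3·14.872715 = 34.207244 m
RSR: p² = 2 + d² − 2cos(α−β) + 2d(sin β − sin α) = 5.066153; p = √p² = 2.250812; φ = atan2(cos α − cos β, d − sin α + sin β) = -0.332759 rad; t = (α − φ) mod 2π = 2.472814 rad, q = (φ − β) mod 2π = 1.040534 rad → L = 2.3·(2.472814 + 2.250812 + 1.040534) = 2.3·5.764159 = 13.257567 m
LSR: p² = d² − 2 + 2cos(α−β) + 2d(sin α + sin β) = 10.648418; p = √p² = 3.263191; φ = atan2(−cos α − cos β, d + sin α + sin β) − atan2(−2, p) = 0.639532 rad; t = (φ − α) mod 2π = 4.782661 rad, q = (φ − β) mod 2π = 2.012824 rad → L = 2.3·(4.782661 + 3.263191 + 2.012824) = 2.3·10.058676 = 23.134955 m
RSL: p² = d² − 2 + 2cos(α−β) − 2d(sin α + sin β) = 12.833021; p = √p² = 3.582321; φ = atan2(cos α + cos β, d − sin α − sin β) − atan2(2, p) = -0.592838 rad; t = (α − φ) mod 2π = 2.732893 rad, q = (β − φ) mod 2π = 5.502731 rad → L = 2.3·(2.732893 + 3.582321 + 5.502731) = 2.3·11.817945 = 27.181273 m
RLR: c = (6 − d² + 2cos(α−β) + 2d(sin α − sin β))/8 = 0.366731; p = 2π − arccos c = 5.087882 rad; φ = atan2(cos α − cos β, d − sin α + sin β) = -0.332759 rad; t = (α − φ + p/2) mod 2π = 5.016755 rad, q = (α − β − t + p) mod 2π = 3.584474 rad → L = 2.3·(5.016755 + 5.087882 + 3.584474) = 2.3·13.689111 = 31.484955 m
LRL: c = (6 − d² + 2cos(α−β) − 2d(sin α − sin β))/8 = -3.233602, |c| > 1 → infeasible
Shortest: RSR with L = 13.257567 m ≈ 13.2576 m
Convert RSR to answer units (arcs ×180/π): t = 2.472814·180/π = 141.6818°, p = ρ·p = 2.3·2.250812 = 5.1769 m, q = 1.040534·180/π = 59.6182°, L = 13.2576 m.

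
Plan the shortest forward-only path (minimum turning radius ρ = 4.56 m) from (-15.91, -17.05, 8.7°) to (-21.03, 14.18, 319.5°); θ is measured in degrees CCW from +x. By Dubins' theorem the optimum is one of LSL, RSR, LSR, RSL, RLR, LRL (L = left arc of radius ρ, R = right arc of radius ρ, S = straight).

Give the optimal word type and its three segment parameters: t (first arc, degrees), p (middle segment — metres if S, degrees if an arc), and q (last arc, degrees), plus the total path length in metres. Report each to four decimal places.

LSR: t = 120.8801°, p = 22.6331 m, q = 170.0801°, L = 45.7898 m

Let ψ = atan2(Δy, Δx) = atan2(31.23, -5.12) = 99.3105° be the start→goal bearing.
Normalize: d = |goal − start| / ρ = 31.646916/4.56 = 6.940113, α = (θ_start − ψ) mod 360° = 269.3895° = 4.701733 rad, β = (θ_goal − ψ) mod 360° = 220.1895° = 3.843031 rad.
Common terms: sin α = -0.999943, cos α = -0.010655, sin β = -0.645317, cos β = -0.763915, cos(α−β) = 0.653421, d² = 48.165171. Work in radians in the unit-radius frame; every candidate has L = ρ·(t + p + q).
LSL: p² = 2 + d² − 2cos(α−β) + 2d(sin α − sin β) = 43.936042; p = √p² = 6.628427; φ = atan2(cos β − cos α, d + sin α − sin β) = -0.113887 rad; t = (φ − α) mod 2π = 1.467565 rad, q = (β − φ) mod 2π = 3.956918 rad → L = 4.56·(1.467565 + 6.628427 + 3.956918) = 4.56·12.052910 = 54.961270 m
RSR: p² = 2 + d² − 2cos(α−β) + 2d(sin β − sin α) = 53.780617; p = √p² = 7.333527; φ = atan2(cos α − cos β, d − sin α + sin β) = 0.102896 rad; t = (α − φ) mod 2π = 4.598837 rad, q = (φ − β) mod 2π = 2.543050 rad → L = 4.56·(4.598837 + 7.333527 + 2.543050) = 4.56·14.475414 = 66.007889 m
LSR: p² = d² − 2 + 2cos(α−β) + 2d(sin α + sin β) = 24.635423; p = √p² = 4.963408; φ = atan2(−cos α − cos β, d + sin α + sin β) − atan2(−2, p) = 0.528303 rad; t = (φ − α) mod 2π = 2.109755 rad, q = (φ − β) mod 2π = 2.968457 rad → L = 4.56·(2.109755 + 4.963408 + 2.968457) = 4.56·10.041620 = 45.789789 m
RSL: p² = d² − 2 + 2cos(α−β) − 2d(sin α + sin β) = 70.308602; p = √p² = 8.385022; φ = atan2(cos α + cos β, d − sin α − sin β) − atan2(2, p) = -0.324122 rad; t = (α − φ) mod 2π = 5.025855 rad, q = (β − φ) mod 2π = 4.167153 rad → L = 4.56·(5.025855 + 8.385022 + 4.167153) = 4.56·17.578031 = 80.155819 m
RLR: c = (6 − d² + 2cos(α−β) + 2d(sin α − sin β))/8 = -5.722577, |c| > 1 → infeasible
LRL: c = (6 − d² + 2cos(α−β) − 2d(sin α − sin β))/8 = -4.492005, |c| > 1 → infeasible
Shortest: LSR with L = 45.789789 m ≈ 45.7898 m
Convert LSR to answer units (arcs ×180/π): t = 2.109755·180/π = 120.8801°, p = ρ·p = 4.56·4.963408 = 22.6331 m, q = 2.968457·180/π = 170.0801°, L = 45.7898 m.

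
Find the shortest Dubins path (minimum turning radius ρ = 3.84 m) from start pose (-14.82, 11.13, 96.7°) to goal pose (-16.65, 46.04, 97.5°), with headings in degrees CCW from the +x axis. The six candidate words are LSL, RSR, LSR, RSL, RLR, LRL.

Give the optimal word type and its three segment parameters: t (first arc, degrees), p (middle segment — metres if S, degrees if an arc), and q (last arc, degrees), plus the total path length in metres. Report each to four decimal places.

RSL: t = 3.7323°, p = 34.4045 m, q = 4.5323°, L = 34.9584 m

Let ψ = atan2(Δy, Δx) = atan2(34.91, -1.83) = 93.0007° be the start→goal bearing.
Normalize: d = |goal − start| / ρ = 34.957932/3.84 = 9.103628, α = (θ_start − ψ) mod 360° = 3.6993° = 0.064564 rad, β = (θ_goal − ψ) mod 360° = 4.4993° = 0.078527 rad.
Common terms: sin α = 0.064520, cos α = 0.997916, sin β = 0.078446, cos β = 0.996918, cos(α−β) = 0.999903, d² = 82.876044. Work in radians in the unit-radius frame; every candidate has L = ρ·(t + p + q).
LSL: p² = 2 + d² − 2cos(α−β) + 2d(sin α − sin β) = 82.622671; p = √p² = 9.089701; φ = atan2(cos β − cos α, d + sin α − sin β) = -0.000110 rad; t = (φ − α) mod 2π = 6.218511 rad, q = (β − φ) mod 2π = 0.078637 rad → L = 3.84·(6.218511 + 9.089701 + 0.078637) = 3.84·15.386849 = 59.085501 m
RSR: p² = 2 + d² − 2cos(α−β) + 2d(sin β − sin α) = 83.129808; p = √p² = 9.117555; φ = atan2(cos α − cos β, d − sin α + sin β) = 0.000109 rad; t = (α − φ) mod 2π = 0.064455 rad, q = (φ − β) mod 2π = 6.204768 rad → L = 3.84·(0.064455 + 9.117555 + 6.204768) = 3.84·15.386778 = 59.085226 m
LSR: p² = d² − 2 + 2cos(α−β) + 2d(sin α + sin β) = 85.478869; p = √p² = 9.245478; φ = atan2(−cos α − cos β, d + sin α + sin β) − atan2(−2, p) = 0.000559 rad; t = (φ − α) mod 2π = 6.219179 rad, q = (φ − β) mod 2π = 6.205217 rad → L = 3.84·(6.219179 + 9.245478 + 6.205217) = 3.84·21.669875 = 83.212319 m
RSL: p² = d² − 2 + 2cos(α−β) − 2d(sin α + sin β) = 80.272829; p = √p² = 8.959511; φ = atan2(cos α + cos β, d − sin α − sin β) − atan2(2, p) = -0.000576 rad; t = (α − φ) mod 2π = 0.065141 rad, q = (β − φ) mod 2π = 0.079104 rad → L = 3.84·(0.065141 + 8.959511 + 0.079104) = 3.84·9.103755 = 34.958420 m
RLR: c = (6 − d² + 2cos(α−β) + 2d(sin α − sin β))/8 = -9.391226, |c| > 1 → infeasible
LRL: c = (6 − d² + 2cos(α−β) − 2d(sin α − sin β))/8 = -9.327834, |c| > 1 → infeasible
Shortest: RSL with L = 34.958420 m ≈ 34.9584 m
Convert RSL to answer units (arcs ×180/π): t = 0.065141·180/π = 3.7323°, p = ρ·p = 3.84·8.959511 = 34.4045 m, q = 0.079104·180/π = 4.5323°, L = 34.9584 m.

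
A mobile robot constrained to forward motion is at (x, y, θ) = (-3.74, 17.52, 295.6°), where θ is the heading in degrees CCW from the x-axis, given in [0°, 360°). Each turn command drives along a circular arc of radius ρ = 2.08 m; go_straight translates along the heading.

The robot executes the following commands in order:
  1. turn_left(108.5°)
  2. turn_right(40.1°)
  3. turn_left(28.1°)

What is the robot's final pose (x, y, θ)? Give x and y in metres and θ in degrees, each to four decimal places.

(1.8459, 17.8192, 32.1000°)

set_pose: (x, y, θ) = (-3.7400, 17.5200, 295.6000°), ρ = 2.08
turn_left(108.5°): centre at ρ to the left, rotate +108.5° → (-0.4167, 16.9250, 404.1000° ≡ 44.1000°)
turn_right(40.1°): centre at ρ to the right, rotate −40.1° → (0.8857, 17.5063, 4.0000°)
turn_left(28.1°): centre at ρ to the left, rotate +28.1° → (1.8459, 17.8192, 32.1000°)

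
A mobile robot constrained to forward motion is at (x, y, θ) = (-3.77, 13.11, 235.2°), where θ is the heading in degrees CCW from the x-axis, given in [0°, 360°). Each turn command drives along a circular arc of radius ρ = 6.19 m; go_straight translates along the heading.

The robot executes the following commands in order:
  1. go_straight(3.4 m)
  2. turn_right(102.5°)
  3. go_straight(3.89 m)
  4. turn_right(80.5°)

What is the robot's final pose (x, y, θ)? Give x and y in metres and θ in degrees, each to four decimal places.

(-18.3224, 20.5035, 52.2000°)

set_pose: (x, y, θ) = (-3.7700, 13.1100, 235.2000°), ρ = 6.19
go_straight(3.4): x += 3.4·cos θ, y += 3.4·sin θ → (-5.7104, 10.3181, 235.2000°)
turn_right(102.5°): centre at ρ to the right, rotate −102.5° → (-15.3425, 9.6530, 132.7000°)
go_straight(3.89): x += 3.89·cos θ, y += 3.89·sin θ → (-17.9805, 12.5118, 132.7000°)
turn_right(80.5°): centre at ρ to the right, rotate −80.5° → (-18.3224, 20.5035, 52.2000°)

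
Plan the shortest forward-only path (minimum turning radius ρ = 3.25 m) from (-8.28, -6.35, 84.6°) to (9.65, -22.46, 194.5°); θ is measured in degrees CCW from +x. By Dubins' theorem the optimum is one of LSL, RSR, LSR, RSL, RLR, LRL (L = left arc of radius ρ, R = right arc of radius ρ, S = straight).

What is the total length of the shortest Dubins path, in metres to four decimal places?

Let ψ = atan2(Δy, Δx) = atan2(-16.11, 17.93) = -41.9395° be the start→goal bearing.
Normalize: d = |goal − start| / ρ = 24.104294/3.25 = 7.416706, α = (θ_start − ψ) mod 360° = 126.5395° = 2.208531 rad, β = (θ_goal − ψ) mod 360° = 236.4395° = 4.126648 rad.
Common terms: sin α = 0.803447, cos α = -0.595377, sin β = -0.833303, cos β = -0.552817, cos(α−β) = -0.340380, d² = 55.007527. Work in radians in the unit-radius frame; every candidate has L = ρ·(t + p + q).
LSL: p² = 2 + d² − 2cos(α−β) + 2d(sin α − sin β) = 81.966860; p = √p² = 9.053555; φ = atan2(cos β − cos α, d + sin α − sin β) = 0.004701 rad; t = (φ − α) mod 2π = 4.079355 rad, q = (β − φ) mod 2π = 4.121947 rad → L = 3.25·(4.079355 + 9.053555 + 4.121947) = 3.25·17.254857 = 56.078286 m
RSR: p² = 2 + d² − 2cos(α−β) + 2d(sin β − sin α) = 33.409712; p = √p² = 5.780113; φ = atan2(cos α − cos β, d − sin α + sin β) = -0.007363 rad; t = (α − φ) mod 2π = 2.215894 rad, q = (φ − β) mod 2π = 2.149174 rad → L = 3.25·(2.215894 + 5.780113 + 2.149174) = 3.25·10.145182 = 32.971841 m
LSR: p² = d² − 2 + 2cos(α−β) + 2d(sin α + sin β) = 51.883899; p = √p² = 7.203048; φ = atan2(−cos α − cos β, d + sin α + sin β) − atan2(−2, p) = 0.425041 rad; t = (φ − α) mod 2π = 4.499696 rad, q = (φ − β) mod 2π = 2.581579 rad → L = 3.25·(4.499696 + 7.203048 + 2.581579) = 3.25·14.284322 = 46.424047 m
RSL: p² = d² − 2 + 2cos(α−β) − 2d(sin α + sin β) = 52.769636; p = √p² = 7.264271; φ = atan2(cos α + cos β, d − sin α − sin β) − atan2(2, p) = -0.421650 rad; t = (α − φ) mod 2π = 2.630181 rad, q = (β − φ) mod 2π = 4.548298 rad → L = 3.25·(2.630181 + 7.264271 + 4.548298) = 3.25·14.442750 = 46.938939 m
RLR: c = (6 − d² + 2cos(α−β) + 2d(sin α − sin β))/8 = -3.176214, |c| > 1 → infeasible
LRL: c = (6 − d² + 2cos(α−β) − 2d(sin α − sin β))/8 = -9.245857, |c| > 1 → infeasible
Shortest: RSR with L = 32.971841 m ≈ 32.9718 m

32.9718 m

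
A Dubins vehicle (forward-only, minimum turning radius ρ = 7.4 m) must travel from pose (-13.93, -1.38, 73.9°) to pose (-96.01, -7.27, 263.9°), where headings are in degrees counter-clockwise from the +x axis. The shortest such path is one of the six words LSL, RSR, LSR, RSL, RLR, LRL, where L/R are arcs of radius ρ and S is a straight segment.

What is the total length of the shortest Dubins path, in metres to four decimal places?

Let ψ = atan2(Δy, Δx) = atan2(-5.89, -82.08) = -175.8955° be the start→goal bearing.
Normalize: d = |goal − start| / ρ = 82.291060/7.4 = 11.120413, α = (θ_start − ψ) mod 360° = 249.7955° = 4.359755 rad, β = (θ_goal − ψ) mod 360° = 79.7955° = 1.392695 rad.
Common terms: sin α = -0.938466, cos α = -0.345371, sin β = 0.984182, cos β = 0.177161, cos(α−β) = -0.984808, d² = 123.663596. Work in radians in the unit-radius frame; every candidate has L = ρ·(t + p + q).
LSL: p² = 2 + d² − 2cos(α−β) + 2d(sin α − sin β) = 84.871932; p = √p² = 9.212596; φ = atan2(cos β − cos α, d + sin α − sin β) = 0.056750 rad; t = (φ − α) mod 2π = 1.980181 rad, q = (β − φ) mod 2π = 1.335945 rad → L = 7.4·(1.980181 + 9.212596 + 1.335945) = 7.4·12.528722 = 92.712543 m
RSR: p² = 2 + d² − 2cos(α−β) + 2d(sin β − sin α) = 170.394490; p = √p² = 13.053524; φ = atan2(cos α − cos β, d − sin α + sin β) = -0.040041 rad; t = (α − φ) mod 2π = 4.399795 rad, q = (φ − β) mod 2π = 4.850450 rad → L = 7.4·(4.399795 + 13.053524 + 4.850450) = 7.4·22.303769 = 165.047891 m
LSR: p² = d² − 2 + 2cos(α−β) + 2d(sin α + sin β) = 120.710735; p = √p² = 10.986844; φ = atan2(−cos α − cos β, d + sin α + sin β) − atan2(−2, p) = 0.195127 rad; t = (φ − α) mod 2π = 2.118558 rad, q = (φ − β) mod 2π = 5.085618 rad → L = 7.4·(2.118558 + 10.986844 + 5.085618) = 7.4·18.191020 = 134.613547 m
RSL: p² = d² − 2 + 2cos(α−β) − 2d(sin α + sin β) = 118.677225; p = √p² = 10.893908; φ = atan2(cos α + cos β, d − sin α − sin β) − atan2(2, p) = -0.196754 rad; t = (α − φ) mod 2π = 4.556509 rad, q = (β − φ) mod 2π = 1.589449 rad → L = 7.4·(4.556509 + 10.893908 + 1.589449) = 7.4·17.039866 = 126.095008 m
RLR: c = (6 − d² + 2cos(α−β) + 2d(sin α − sin β))/8 = -20.299311, |c| > 1 → infeasible
LRL: c = (6 − d² + 2cos(α−β) − 2d(sin α − sin β))/8 = -9.608992, |c| > 1 → infeasible
Shortest: LSL with L = 92.712543 m ≈ 92.7125 m

92.7125 m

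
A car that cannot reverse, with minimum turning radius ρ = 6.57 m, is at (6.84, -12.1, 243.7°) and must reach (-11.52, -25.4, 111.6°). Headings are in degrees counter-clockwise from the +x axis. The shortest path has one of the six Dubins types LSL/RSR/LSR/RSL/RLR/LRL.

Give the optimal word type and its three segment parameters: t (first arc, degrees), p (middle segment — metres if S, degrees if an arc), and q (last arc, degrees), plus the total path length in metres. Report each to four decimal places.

LSR: t = 1.5578°, p = 14.8315 m, q = 133.6578°, L = 30.3365 m

Let ψ = atan2(Δy, Δx) = atan2(-13.30, -18.36) = -144.0804° be the start→goal bearing.
Normalize: d = |goal − start| / ρ = 22.671118/6.57 = 3.450703, α = (θ_start − ψ) mod 360° = 27.7804° = 0.484859 rad, β = (θ_goal − ψ) mod 360° = 255.6804° = 4.462465 rad.
Common terms: sin α = 0.466084, cos α = 0.884741, sin β = -0.968931, cos β = -0.247331, cos(α−β) = -0.670427, d² = 11.907351. Work in radians in the unit-radius frame; every candidate has L = ρ·(t + p + q).
LSL: p² = 2 + d² − 2cos(α−β) + 2d(sin α − sin β) = 25.151825; p = √p² = 5.015160; φ = atan2(cos β − cos α, d + sin α − sin β) = -0.227692 rad; t = (φ − α) mod 2π = 5.570634 rad, q = (β − φ) mod 2π = 4.690157 rad → L = 6.57·(5.570634 + 5.015160 + 4.690157) = 6.57·15.275950 = 100.362993 m
RSR: p² = 2 + d² − 2cos(α−β) + 2d(sin β − sin α) = 5.344582; p = √p² = 2.311835; φ = atan2(cos α − cos β, d − sin α + sin β) = 0.511728 rad; t = (α − φ) mod 2π = 6.256316 rad, q = (φ − β) mod 2π = 2.332449 rad → L = 6.57·(6.256316 + 2.311835 + 2.332449) = 6.57·10.900601 = 71.616945 m
LSR: p² = d² − 2 + 2cos(α−β) + 2d(sin α + sin β) = 5.096145; p = √p² = 2.257464; φ = atan2(−cos α − cos β, d + sin α + sin β) − atan2(−2, p) = 0.512048 rad; t = (φ − α) mod 2π = 0.027189 rad, q = (φ − β) mod 2π = 2.332769 rad → L = 6.57·(0.027189 + 2.257464 + 2.332769) = 6.57·4.617422 = 30.336461 m
RSL: p² = d² − 2 + 2cos(α−β) − 2d(sin α + sin β) = 12.036850; p = √p² = 3.469416; φ = atan2(cos α + cos β, d − sin α − sin β) − atan2(2, p) = -0.363086 rad; t = (α − φ) mod 2π = 0.847945 rad, q = (β − φ) mod 2π = 4.825551 rad → L = 6.57·(0.847945 + 3.469416 + 4.825551) = 6.57·9.142913 = 60.068935 m
RLR: c = (6 − d² + 2cos(α−β) + 2d(sin α − sin β))/8 = 0.331927; p = 2π − arccos c = 5.050735 rad; φ = atan2(cos α − cos β, d − sin α + sin β) = 0.511728 rad; t = (α − φ + p/2) mod 2π = 2.498498 rad, q = (α − β − t + p) mod 2π = 4.857816 rad → L = 6.57·(2.498498 + 5.050735 + 4.857816) = 6.57·12.407050 = 81.514316 m
LRL: c = (6 − d² + 2cos(α−β) − 2d(sin α − sin β))/8 = -2.143978, |c| > 1 → infeasible
Shortest: LSR with L = 30.336461 m ≈ 30.3365 m
Convert LSR to answer units (arcs ×180/π): t = 0.027189·180/π = 1.5578°, p = ρ·p = 6.57·2.257464 = 14.8315 m, q = 2.332769·180/π = 133.6578°, L = 30.3365 m.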